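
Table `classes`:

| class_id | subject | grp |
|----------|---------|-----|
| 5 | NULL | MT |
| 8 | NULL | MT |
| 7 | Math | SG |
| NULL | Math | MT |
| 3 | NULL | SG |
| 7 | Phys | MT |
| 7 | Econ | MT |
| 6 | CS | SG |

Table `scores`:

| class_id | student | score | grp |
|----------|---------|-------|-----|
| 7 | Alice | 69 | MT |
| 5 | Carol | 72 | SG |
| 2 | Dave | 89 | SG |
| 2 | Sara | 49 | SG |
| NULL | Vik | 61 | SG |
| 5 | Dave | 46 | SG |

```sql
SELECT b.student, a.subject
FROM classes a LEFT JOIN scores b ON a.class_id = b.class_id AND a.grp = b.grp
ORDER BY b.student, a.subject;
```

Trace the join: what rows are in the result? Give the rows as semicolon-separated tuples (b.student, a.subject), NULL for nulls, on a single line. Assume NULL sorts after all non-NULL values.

(Alice, Econ); (Alice, Phys); (NULL, CS); (NULL, Math); (NULL, Math); (NULL, NULL); (NULL, NULL); (NULL, NULL)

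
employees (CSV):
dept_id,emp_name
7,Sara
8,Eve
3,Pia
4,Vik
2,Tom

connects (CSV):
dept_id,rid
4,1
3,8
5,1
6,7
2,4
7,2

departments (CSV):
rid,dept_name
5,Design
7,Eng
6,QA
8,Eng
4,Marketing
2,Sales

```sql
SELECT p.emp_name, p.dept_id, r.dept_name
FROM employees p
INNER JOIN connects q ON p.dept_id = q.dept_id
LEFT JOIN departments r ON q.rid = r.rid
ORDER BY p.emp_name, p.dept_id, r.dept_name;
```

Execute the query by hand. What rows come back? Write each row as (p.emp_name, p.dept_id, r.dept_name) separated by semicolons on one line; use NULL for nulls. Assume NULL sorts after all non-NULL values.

Step 1 — p INNER JOIN q on dept_id → 4 row(s).
Then LEFT JOIN `departments r` on rid: each of those 4 rows is kept; rows whose q.rid has no match in r get NULL for r's columns.

(Pia, 3, Eng); (Sara, 7, Sales); (Tom, 2, Marketing); (Vik, 4, NULL)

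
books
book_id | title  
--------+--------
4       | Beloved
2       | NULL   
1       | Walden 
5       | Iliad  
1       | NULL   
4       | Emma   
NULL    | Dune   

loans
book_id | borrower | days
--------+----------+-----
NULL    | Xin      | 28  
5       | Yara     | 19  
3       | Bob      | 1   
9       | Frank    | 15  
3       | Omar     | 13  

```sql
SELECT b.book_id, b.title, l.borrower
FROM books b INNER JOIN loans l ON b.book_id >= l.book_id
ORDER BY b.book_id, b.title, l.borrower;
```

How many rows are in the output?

INNER JOIN keeps only pairs where the ON condition holds.
Matching on b.book_id >= l.book_id. A NULL in a compared column never satisfies the condition.
Matched pairs: 7.
Total: 7 rows.

7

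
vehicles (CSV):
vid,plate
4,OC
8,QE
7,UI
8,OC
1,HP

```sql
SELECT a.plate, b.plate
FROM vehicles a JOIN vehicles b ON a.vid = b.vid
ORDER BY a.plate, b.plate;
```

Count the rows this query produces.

INNER JOIN keeps only pairs where the ON condition holds.
Matching on a.vid = b.vid.
- vid=4: 1 matching b row(s), so 1 row(s) emitted.
- vid=8: 2 matching b row(s), so 2 row(s) emitted.
- vid=7: 1 matching b row(s), so 1 row(s) emitted.
- vid=8: 2 matching b row(s), so 2 row(s) emitted.
- vid=1: 1 matching b row(s), so 1 row(s) emitted.
Total: 7 rows.

7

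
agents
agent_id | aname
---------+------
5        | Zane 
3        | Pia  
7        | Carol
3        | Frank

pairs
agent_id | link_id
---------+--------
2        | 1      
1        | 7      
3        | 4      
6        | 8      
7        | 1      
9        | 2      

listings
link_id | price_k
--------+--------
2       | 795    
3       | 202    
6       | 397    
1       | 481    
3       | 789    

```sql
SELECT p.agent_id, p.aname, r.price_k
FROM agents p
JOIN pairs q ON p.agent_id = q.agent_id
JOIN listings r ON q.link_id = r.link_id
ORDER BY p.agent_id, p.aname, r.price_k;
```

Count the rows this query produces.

1

Joins associate left-to-right: agents INNER JOIN pairs on agent_id gives 3 intermediate row(s).
Then INNER JOIN `listings r` on link_id: keep only rows whose q.link_id appears in r.
Result: 1 row(s).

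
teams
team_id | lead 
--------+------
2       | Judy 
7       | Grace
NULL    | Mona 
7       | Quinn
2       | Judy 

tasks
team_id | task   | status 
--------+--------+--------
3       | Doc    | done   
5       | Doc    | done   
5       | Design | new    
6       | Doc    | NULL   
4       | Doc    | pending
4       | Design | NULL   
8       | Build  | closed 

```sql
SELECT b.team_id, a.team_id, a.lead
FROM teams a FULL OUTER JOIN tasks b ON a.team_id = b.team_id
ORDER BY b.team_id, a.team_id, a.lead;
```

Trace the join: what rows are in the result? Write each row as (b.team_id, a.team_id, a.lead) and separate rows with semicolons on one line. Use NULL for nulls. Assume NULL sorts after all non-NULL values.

(3, NULL, NULL); (4, NULL, NULL); (4, NULL, NULL); (5, NULL, NULL); (5, NULL, NULL); (6, NULL, NULL); (8, NULL, NULL); (NULL, 2, Judy); (NULL, 2, Judy); (NULL, 7, Grace); (NULL, 7, Quinn); (NULL, NULL, Mona)

FULL OUTER JOIN keeps every row from both sides; unmatched rows get NULL for the other side's columns.
Matching on a.team_id = b.team_id. A NULL in a compared column never satisfies the condition.
- a (team_id=2) has no partner → padded with NULL.
- a (team_id=7) has no partner → padded with NULL.
- a (team_id=NULL) has no partner → padded with NULL.
- a (team_id=7) has no partner → padded with NULL.
- a (team_id=2) has no partner → padded with NULL.
- 7 b row(s) had no a match → kept, a columns NULL.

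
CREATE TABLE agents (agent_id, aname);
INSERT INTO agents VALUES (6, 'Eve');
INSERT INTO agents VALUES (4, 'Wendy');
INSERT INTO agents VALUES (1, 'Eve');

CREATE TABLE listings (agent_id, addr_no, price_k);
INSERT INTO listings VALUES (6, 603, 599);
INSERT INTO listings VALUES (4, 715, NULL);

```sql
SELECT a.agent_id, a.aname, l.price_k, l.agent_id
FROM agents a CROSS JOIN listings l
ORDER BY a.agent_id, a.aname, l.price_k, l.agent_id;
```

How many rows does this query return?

CROSS JOIN pairs every row of `agents` with every row of `listings`: 3 × 2 = 6 rows.

6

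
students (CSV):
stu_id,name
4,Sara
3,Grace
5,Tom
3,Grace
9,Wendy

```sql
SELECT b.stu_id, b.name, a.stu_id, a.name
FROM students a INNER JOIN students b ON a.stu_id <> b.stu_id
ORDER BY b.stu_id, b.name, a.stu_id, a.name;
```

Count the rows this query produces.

INNER JOIN keeps only pairs where the ON condition holds.
Matching on a.stu_id <> b.stu_id.
- a (stu_id=4) pairs with 4 row(s) of b.
- a (stu_id=3) pairs with 3 row(s) of b.
- a (stu_id=5) pairs with 4 row(s) of b.
- a (stu_id=3) pairs with 3 row(s) of b.
- a (stu_id=9) pairs with 4 row(s) of b.
Total: 18 rows.

18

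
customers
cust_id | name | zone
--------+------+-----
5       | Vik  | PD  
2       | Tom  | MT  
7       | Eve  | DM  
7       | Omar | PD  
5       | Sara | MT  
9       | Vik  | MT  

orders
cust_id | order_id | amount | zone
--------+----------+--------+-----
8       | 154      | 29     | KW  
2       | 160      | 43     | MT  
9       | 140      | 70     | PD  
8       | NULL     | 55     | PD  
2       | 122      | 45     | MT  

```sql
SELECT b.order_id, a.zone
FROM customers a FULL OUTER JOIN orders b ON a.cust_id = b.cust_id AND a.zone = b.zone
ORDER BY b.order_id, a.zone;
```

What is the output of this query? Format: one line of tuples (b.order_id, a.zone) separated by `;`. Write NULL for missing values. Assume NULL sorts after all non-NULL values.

(122, MT); (140, NULL); (154, NULL); (160, MT); (NULL, DM); (NULL, MT); (NULL, MT); (NULL, PD); (NULL, PD); (NULL, NULL)

FULL OUTER JOIN keeps every row from both sides; unmatched rows get NULL for the other side's columns.
Matching on a.cust_id = b.cust_id AND a.zone = b.zone.
- cust_id=5, zone=PD: no b row matches, row kept with b columns NULL.
- cust_id=2, zone=MT: 2 matching b row(s), so 2 row(s) emitted.
- cust_id=7, zone=DM: no b row matches, row kept with b columns NULL.
- cust_id=7, zone=PD: no b row matches, row kept with b columns NULL.
- cust_id=5, zone=MT: no b row matches, row kept with b columns NULL.
- cust_id=9, zone=MT: no b row matches, row kept with b columns NULL.
- 3 row(s) from b found no a partner → padded with NULL.
After projecting and ordering:
b.order_id | a.zone
122 | MT
140 | NULL
154 | NULL
160 | MT
NULL | DM
NULL | MT
NULL | MT
NULL | PD
NULL | PD
NULL | NULL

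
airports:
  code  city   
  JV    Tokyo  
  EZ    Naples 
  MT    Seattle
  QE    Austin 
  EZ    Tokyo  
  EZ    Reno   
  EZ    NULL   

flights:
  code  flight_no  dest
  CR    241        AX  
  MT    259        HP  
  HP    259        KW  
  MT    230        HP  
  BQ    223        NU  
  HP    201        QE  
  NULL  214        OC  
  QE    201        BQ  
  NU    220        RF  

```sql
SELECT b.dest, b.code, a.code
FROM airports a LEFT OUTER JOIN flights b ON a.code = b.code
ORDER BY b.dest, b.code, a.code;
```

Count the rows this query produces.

LEFT JOIN keeps every row from `airports`; unmatched rows get NULL for `flights`'s columns.
Matching on a.code = b.code. A NULL in a compared column never satisfies the condition.
- a[0] code=JV → no match; kept with NULLs on the b side.
- a[1] code=EZ → no match; kept with NULLs on the b side.
- a[2] code=MT → 2 match(es) in b → 2 row(s).
- a[3] code=QE → 1 match(es) in b → 1 row(s).
- a[4] code=EZ → no match; kept with NULLs on the b side.
- a[5] code=EZ → no match; kept with NULLs on the b side.
- a[6] code=EZ → no match; kept with NULLs on the b side.
Total: 3 matched + 5 padded = 8 rows.

8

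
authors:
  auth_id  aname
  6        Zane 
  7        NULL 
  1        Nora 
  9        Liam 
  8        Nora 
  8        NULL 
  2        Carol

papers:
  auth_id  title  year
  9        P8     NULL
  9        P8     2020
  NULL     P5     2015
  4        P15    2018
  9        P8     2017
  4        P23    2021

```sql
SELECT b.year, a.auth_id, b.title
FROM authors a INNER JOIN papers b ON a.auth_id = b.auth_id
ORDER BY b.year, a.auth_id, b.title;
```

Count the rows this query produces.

3

INNER JOIN keeps only pairs where the ON condition holds.
Matching on a.auth_id = b.auth_id. A NULL in a compared column never satisfies the condition.
- a row (auth_id=6): no match → dropped.
- a row (auth_id=7): no match → dropped.
- a row (auth_id=1): no match → dropped.
- a row (auth_id=9): matches 3 b row(s) → 3 output row(s).
- a row (auth_id=8): no match → dropped.
- a row (auth_id=8): no match → dropped.
- a row (auth_id=2): no match → dropped.
Total: 3 rows.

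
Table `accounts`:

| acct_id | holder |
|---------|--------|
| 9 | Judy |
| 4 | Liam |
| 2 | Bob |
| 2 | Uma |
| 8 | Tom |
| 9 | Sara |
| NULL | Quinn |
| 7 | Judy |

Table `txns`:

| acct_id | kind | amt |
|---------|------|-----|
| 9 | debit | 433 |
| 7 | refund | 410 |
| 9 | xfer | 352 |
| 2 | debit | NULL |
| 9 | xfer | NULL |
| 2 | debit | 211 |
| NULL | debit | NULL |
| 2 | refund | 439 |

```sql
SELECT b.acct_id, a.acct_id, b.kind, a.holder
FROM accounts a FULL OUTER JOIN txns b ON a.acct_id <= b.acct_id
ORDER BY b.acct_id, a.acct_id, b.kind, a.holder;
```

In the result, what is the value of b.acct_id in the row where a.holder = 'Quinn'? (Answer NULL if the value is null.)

NULL

FULL OUTER JOIN keeps every row from both sides; unmatched rows get NULL for the other side's columns.
Matching on a.acct_id <= b.acct_id. A NULL in a compared column never satisfies the condition.
- acct_id=9: 3 matching b row(s), so 3 row(s) emitted.
- acct_id=4: 4 matching b row(s), so 4 row(s) emitted.
- acct_id=2: 7 matching b row(s), so 7 row(s) emitted.
- acct_id=2: 7 matching b row(s), so 7 row(s) emitted.
- acct_id=8: 3 matching b row(s), so 3 row(s) emitted.
- acct_id=9: 3 matching b row(s), so 3 row(s) emitted.
- acct_id=NULL: no b row matches, row kept with b columns NULL.
- acct_id=7: 4 matching b row(s), so 4 row(s) emitted.
- 1 row(s) from b found no a partner → padded with NULL.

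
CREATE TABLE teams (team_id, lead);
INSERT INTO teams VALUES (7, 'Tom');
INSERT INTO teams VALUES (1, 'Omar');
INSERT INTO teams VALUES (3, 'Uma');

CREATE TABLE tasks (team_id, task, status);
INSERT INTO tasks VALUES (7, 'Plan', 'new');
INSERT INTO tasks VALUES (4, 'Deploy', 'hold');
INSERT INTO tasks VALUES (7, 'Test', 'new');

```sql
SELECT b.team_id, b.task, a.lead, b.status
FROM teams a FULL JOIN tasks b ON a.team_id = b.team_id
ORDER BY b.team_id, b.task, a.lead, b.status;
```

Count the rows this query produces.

5

FULL OUTER JOIN keeps every row from both sides; unmatched rows get NULL for the other side's columns.
Matching on a.team_id = b.team_id.
- team_id=7: 2 matching b row(s), so 2 row(s) emitted.
- team_id=1: no b row matches, row kept with b columns NULL.
- team_id=3: no b row matches, row kept with b columns NULL.
- 1 b row(s) had no a match → kept, a columns NULL.
Total: 2 matched + 3 padded = 5 rows.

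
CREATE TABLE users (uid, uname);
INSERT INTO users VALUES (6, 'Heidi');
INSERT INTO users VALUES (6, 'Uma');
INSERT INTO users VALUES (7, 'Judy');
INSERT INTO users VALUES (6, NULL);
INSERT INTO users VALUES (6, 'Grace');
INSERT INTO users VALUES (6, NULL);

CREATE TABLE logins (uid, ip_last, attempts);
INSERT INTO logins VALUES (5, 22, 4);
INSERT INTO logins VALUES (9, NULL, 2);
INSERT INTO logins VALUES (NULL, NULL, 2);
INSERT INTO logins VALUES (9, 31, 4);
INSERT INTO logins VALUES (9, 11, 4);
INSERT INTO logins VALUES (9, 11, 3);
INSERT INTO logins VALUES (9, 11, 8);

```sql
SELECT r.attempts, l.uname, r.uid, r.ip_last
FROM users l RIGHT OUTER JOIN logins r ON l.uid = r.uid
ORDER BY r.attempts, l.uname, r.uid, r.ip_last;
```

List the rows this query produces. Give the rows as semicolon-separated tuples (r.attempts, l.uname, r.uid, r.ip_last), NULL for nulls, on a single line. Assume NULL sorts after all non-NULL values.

RIGHT JOIN keeps every row from `logins`; unmatched rows get NULL for `users`'s columns.
Matching on l.uid = r.uid. A NULL in a compared column never satisfies the condition.
Matched pairs: 0; unmatched r rows kept: 7.

(2, NULL, 9, NULL); (2, NULL, NULL, NULL); (3, NULL, 9, 11); (4, NULL, 5, 22); (4, NULL, 9, 11); (4, NULL, 9, 31); (8, NULL, 9, 11)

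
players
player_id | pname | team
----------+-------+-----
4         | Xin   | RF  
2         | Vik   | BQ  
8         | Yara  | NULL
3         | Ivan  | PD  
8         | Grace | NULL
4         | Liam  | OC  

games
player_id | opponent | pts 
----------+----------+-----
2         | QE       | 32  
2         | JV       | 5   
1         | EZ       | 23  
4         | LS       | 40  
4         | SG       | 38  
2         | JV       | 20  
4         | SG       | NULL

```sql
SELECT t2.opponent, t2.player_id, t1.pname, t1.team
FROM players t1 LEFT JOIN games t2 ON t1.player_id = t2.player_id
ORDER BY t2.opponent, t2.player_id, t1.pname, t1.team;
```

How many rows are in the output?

LEFT JOIN keeps every row from `players`; unmatched rows get NULL for `games`'s columns.
Matching on t1.player_id = t2.player_id.
- player_id=4: 3 matching t2 row(s), so 3 row(s) emitted.
- player_id=2: 3 matching t2 row(s), so 3 row(s) emitted.
- player_id=8: no t2 row matches, row kept with t2 columns NULL.
- player_id=3: no t2 row matches, row kept with t2 columns NULL.
- player_id=8: no t2 row matches, row kept with t2 columns NULL.
- player_id=4: 3 matching t2 row(s), so 3 row(s) emitted.
Total: 9 matched + 3 padded = 12 rows.

12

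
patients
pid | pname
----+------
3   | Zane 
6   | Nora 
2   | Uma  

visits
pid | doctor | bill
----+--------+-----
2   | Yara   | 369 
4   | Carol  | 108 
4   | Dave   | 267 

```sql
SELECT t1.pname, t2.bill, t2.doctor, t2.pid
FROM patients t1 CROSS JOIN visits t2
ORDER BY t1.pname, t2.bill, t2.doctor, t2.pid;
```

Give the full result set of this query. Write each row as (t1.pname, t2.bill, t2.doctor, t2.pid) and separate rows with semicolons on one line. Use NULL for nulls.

CROSS JOIN pairs every row of `patients` with every row of `visits`: 3 × 3 = 9 rows.
After projecting and ordering:
t1.pname | t2.bill | t2.doctor | t2.pid
Nora | 108 | Carol | 4
Nora | 267 | Dave | 4
Nora | 369 | Yara | 2
Uma | 108 | Carol | 4
Uma | 267 | Dave | 4
Uma | 369 | Yara | 2
Zane | 108 | Carol | 4
Zane | 267 | Dave | 4
Zane | 369 | Yara | 2

(Nora, 108, Carol, 4); (Nora, 267, Dave, 4); (Nora, 369, Yara, 2); (Uma, 108, Carol, 4); (Uma, 267, Dave, 4); (Uma, 369, Yara, 2); (Zane, 108, Carol, 4); (Zane, 267, Dave, 4); (Zane, 369, Yara, 2)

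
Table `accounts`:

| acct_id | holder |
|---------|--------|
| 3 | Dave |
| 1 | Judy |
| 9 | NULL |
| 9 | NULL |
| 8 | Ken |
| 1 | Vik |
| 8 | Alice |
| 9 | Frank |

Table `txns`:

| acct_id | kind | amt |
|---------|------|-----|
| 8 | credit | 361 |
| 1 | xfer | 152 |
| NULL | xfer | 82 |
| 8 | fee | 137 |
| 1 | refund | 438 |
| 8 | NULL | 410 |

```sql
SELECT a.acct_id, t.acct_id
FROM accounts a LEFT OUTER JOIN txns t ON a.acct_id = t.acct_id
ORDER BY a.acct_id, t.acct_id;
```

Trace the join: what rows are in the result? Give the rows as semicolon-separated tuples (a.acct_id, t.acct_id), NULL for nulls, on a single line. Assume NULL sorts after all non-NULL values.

(1, 1); (1, 1); (1, 1); (1, 1); (3, NULL); (8, 8); (8, 8); (8, 8); (8, 8); (8, 8); (8, 8); (9, NULL); (9, NULL); (9, NULL)

LEFT JOIN keeps every row from `accounts`; unmatched rows get NULL for `txns`'s columns.
Matching on a.acct_id = t.acct_id. A NULL in a compared column never satisfies the condition.
Matched pairs: 10; unmatched a rows kept: 4.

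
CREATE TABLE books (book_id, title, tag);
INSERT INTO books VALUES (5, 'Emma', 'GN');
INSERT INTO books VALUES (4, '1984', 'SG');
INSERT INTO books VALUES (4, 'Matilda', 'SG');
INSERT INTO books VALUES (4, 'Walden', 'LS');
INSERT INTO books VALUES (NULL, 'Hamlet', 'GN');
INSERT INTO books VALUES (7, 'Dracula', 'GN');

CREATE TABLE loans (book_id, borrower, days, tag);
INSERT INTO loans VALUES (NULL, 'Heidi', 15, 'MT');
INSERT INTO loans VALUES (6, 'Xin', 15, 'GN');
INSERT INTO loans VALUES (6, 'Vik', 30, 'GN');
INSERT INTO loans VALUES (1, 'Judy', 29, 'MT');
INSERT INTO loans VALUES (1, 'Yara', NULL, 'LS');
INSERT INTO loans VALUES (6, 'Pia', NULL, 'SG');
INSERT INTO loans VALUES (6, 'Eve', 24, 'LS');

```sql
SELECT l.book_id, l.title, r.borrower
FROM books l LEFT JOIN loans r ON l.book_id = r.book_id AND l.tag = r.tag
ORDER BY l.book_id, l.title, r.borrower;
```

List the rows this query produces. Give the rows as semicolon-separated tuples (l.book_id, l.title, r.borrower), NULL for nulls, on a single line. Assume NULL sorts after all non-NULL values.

(4, 1984, NULL); (4, Matilda, NULL); (4, Walden, NULL); (5, Emma, NULL); (7, Dracula, NULL); (NULL, Hamlet, NULL)

LEFT JOIN keeps every row from `books`; unmatched rows get NULL for `loans`'s columns.
Matching on l.book_id = r.book_id AND l.tag = r.tag. A NULL in a compared column never satisfies the condition.
Matched pairs: 0; unmatched l rows kept: 6.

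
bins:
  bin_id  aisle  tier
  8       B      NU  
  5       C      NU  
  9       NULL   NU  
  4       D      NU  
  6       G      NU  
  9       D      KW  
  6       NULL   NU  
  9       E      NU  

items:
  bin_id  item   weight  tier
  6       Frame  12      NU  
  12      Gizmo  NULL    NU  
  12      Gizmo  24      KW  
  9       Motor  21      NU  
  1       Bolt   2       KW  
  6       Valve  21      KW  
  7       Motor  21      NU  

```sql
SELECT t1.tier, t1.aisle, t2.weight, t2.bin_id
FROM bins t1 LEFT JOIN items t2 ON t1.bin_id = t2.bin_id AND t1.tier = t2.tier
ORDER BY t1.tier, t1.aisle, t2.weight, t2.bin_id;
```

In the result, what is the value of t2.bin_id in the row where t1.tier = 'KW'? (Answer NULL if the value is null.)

LEFT JOIN keeps every row from `bins`; unmatched rows get NULL for `items`'s columns.
Matching on t1.bin_id = t2.bin_id AND t1.tier = t2.tier.
Matched pairs: 4; unmatched t1 rows kept: 4.

NULL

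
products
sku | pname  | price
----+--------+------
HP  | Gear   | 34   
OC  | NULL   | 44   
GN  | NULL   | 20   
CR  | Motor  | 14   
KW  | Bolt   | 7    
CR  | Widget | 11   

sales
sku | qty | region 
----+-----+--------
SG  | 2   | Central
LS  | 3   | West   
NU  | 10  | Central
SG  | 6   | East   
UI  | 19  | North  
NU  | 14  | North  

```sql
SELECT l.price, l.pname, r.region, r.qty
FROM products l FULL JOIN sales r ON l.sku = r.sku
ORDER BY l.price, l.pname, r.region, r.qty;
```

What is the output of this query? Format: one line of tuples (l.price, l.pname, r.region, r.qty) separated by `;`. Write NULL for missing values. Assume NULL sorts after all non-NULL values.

(7, Bolt, NULL, NULL); (11, Widget, NULL, NULL); (14, Motor, NULL, NULL); (20, NULL, NULL, NULL); (34, Gear, NULL, NULL); (44, NULL, NULL, NULL); (NULL, NULL, Central, 2); (NULL, NULL, Central, 10); (NULL, NULL, East, 6); (NULL, NULL, North, 14); (NULL, NULL, North, 19); (NULL, NULL, West, 3)

FULL OUTER JOIN keeps every row from both sides; unmatched rows get NULL for the other side's columns.
Matching on l.sku = r.sku.
Matched pairs: 0; unmatched l rows kept: 6; unmatched r rows kept: 6.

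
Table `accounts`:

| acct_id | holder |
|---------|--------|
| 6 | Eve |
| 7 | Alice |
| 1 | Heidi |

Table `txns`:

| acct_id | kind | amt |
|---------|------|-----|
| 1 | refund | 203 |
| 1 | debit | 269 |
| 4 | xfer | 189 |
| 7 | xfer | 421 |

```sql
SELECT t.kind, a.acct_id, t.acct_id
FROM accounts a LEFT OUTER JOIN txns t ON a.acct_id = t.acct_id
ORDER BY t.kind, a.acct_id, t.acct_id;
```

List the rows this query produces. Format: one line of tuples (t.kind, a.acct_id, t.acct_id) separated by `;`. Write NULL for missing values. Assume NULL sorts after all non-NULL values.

(debit, 1, 1); (refund, 1, 1); (xfer, 7, 7); (NULL, 6, NULL)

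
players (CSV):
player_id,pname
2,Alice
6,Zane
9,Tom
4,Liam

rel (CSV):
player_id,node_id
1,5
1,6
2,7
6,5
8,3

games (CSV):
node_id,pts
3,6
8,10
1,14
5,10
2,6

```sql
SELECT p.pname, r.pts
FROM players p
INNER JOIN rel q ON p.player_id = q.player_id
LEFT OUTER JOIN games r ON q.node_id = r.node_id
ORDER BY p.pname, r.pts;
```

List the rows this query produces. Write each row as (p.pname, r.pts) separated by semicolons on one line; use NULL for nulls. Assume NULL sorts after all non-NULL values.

(Alice, NULL); (Zane, 10)

Step 1 — p INNER JOIN q on player_id → 2 row(s).
Then LEFT JOIN `games r` on node_id: each of those 2 rows is kept; rows whose q.node_id has no match in r get NULL for r's columns.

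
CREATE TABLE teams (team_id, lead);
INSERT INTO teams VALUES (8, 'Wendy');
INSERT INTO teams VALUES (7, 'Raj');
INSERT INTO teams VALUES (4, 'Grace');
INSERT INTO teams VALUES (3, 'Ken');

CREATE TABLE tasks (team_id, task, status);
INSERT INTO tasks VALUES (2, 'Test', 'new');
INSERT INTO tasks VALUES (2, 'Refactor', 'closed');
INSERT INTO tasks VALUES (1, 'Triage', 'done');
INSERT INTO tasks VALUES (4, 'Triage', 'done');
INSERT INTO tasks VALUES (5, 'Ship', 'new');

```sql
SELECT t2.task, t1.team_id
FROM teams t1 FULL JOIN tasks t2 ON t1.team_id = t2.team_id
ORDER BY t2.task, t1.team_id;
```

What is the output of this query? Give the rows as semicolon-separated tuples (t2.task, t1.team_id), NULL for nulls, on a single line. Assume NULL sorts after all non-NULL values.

FULL OUTER JOIN keeps every row from both sides; unmatched rows get NULL for the other side's columns.
Matching on t1.team_id = t2.team_id.
- t1 row (team_id=8): no match → kept, t2 columns NULL.
- t1 row (team_id=7): no match → kept, t2 columns NULL.
- t1 row (team_id=4): matches 1 t2 row(s) → 1 output row(s).
- t1 row (team_id=3): no match → kept, t2 columns NULL.
- 4 row(s) from t2 found no t1 partner → padded with NULL.
After projecting and ordering:
t2.task | t1.team_id
Refactor | NULL
Ship | NULL
Test | NULL
Triage | 4
Triage | NULL
NULL | 3
NULL | 7
NULL | 8

(Refactor, NULL); (Ship, NULL); (Test, NULL); (Triage, 4); (Triage, NULL); (NULL, 3); (NULL, 7); (NULL, 8)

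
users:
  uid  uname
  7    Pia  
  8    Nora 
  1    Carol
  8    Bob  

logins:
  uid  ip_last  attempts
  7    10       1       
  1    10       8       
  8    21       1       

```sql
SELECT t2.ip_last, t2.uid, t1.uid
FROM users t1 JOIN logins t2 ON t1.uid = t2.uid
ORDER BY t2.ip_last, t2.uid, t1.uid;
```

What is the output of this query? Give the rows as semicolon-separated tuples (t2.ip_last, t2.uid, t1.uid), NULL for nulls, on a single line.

INNER JOIN keeps only pairs where the ON condition holds.
Matching on t1.uid = t2.uid.
Matched pairs: 4.

(10, 1, 1); (10, 7, 7); (21, 8, 8); (21, 8, 8)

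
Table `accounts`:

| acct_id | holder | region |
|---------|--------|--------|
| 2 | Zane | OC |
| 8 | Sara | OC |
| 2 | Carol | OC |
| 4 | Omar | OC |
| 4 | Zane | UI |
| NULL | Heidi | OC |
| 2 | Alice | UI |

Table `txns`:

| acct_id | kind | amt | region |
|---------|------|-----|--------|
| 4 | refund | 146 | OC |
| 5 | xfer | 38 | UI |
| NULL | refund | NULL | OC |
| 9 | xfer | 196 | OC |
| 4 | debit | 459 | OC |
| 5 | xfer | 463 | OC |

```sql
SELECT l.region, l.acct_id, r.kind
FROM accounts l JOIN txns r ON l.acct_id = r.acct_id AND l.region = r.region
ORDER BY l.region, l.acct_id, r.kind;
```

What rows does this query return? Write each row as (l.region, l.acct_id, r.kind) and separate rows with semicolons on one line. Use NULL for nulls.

(OC, 4, debit); (OC, 4, refund)

INNER JOIN keeps only pairs where the ON condition holds.
Matching on l.acct_id = r.acct_id AND l.region = r.region. A NULL in a compared column never satisfies the condition.
Matched pairs: 2.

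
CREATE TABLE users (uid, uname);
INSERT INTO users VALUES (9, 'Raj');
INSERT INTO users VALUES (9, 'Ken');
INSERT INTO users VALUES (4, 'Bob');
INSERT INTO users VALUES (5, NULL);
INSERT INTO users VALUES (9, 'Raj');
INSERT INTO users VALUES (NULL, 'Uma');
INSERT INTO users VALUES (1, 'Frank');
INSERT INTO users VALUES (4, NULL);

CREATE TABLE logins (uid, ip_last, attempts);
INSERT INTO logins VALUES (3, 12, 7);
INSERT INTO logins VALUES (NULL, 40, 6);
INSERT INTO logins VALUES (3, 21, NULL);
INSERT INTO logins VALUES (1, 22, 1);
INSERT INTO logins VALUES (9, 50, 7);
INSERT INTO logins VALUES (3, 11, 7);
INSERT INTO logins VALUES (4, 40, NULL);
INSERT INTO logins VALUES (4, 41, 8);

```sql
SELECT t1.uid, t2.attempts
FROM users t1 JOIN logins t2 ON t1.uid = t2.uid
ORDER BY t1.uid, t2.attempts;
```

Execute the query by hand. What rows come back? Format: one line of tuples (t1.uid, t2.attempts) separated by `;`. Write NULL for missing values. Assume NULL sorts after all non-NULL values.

(1, 1); (4, 8); (4, 8); (4, NULL); (4, NULL); (9, 7); (9, 7); (9, 7)

INNER JOIN keeps only pairs where the ON condition holds.
Matching on t1.uid = t2.uid. A NULL in a compared column never satisfies the condition.
- t1 row (uid=9): matches 1 t2 row(s) → 1 output row(s).
- t1 row (uid=9): matches 1 t2 row(s) → 1 output row(s).
- t1 row (uid=4): matches 2 t2 row(s) → 2 output row(s).
- t1 row (uid=5): no match → dropped.
- t1 row (uid=9): matches 1 t2 row(s) → 1 output row(s).
- t1 row (uid=NULL): no match → dropped.
- t1 row (uid=1): matches 1 t2 row(s) → 1 output row(s).
- t1 row (uid=4): matches 2 t2 row(s) → 2 output row(s).
After projecting and ordering:
t1.uid | t2.attempts
1 | 1
4 | 8
4 | 8
4 | NULL
4 | NULL
9 | 7
9 | 7
9 | 7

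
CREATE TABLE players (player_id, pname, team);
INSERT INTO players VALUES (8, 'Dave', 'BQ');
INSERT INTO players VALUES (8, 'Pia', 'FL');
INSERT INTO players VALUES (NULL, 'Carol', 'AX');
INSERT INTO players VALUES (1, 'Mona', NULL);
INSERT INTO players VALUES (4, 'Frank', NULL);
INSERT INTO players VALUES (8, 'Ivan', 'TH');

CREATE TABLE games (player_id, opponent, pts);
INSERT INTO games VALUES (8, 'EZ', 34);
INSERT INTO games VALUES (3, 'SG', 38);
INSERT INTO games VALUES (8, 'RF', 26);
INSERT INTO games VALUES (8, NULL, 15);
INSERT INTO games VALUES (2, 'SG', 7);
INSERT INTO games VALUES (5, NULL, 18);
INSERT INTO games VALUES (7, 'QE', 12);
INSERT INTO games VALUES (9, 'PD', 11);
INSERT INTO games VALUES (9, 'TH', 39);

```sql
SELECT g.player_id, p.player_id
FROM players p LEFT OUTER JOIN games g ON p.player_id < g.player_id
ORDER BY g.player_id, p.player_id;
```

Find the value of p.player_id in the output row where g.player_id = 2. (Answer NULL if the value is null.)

1

LEFT JOIN keeps every row from `players`; unmatched rows get NULL for `games`'s columns.
Matching on p.player_id < g.player_id. A NULL in a compared column never satisfies the condition.
- p (player_id=8) pairs with 2 row(s) of g.
- p (player_id=8) pairs with 2 row(s) of g.
- p (player_id=NULL) has no partner → padded with NULL.
- p (player_id=1) pairs with 9 row(s) of g.
- p (player_id=4) pairs with 7 row(s) of g.
- p (player_id=8) pairs with 2 row(s) of g.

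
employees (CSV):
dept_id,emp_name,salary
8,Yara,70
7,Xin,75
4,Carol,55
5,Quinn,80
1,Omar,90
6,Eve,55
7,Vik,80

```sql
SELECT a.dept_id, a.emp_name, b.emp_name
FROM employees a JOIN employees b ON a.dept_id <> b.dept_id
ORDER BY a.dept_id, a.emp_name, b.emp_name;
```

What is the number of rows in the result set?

INNER JOIN keeps only pairs where the ON condition holds.
Matching on a.dept_id <> b.dept_id.
Matched pairs: 40.
Total: 40 rows.

40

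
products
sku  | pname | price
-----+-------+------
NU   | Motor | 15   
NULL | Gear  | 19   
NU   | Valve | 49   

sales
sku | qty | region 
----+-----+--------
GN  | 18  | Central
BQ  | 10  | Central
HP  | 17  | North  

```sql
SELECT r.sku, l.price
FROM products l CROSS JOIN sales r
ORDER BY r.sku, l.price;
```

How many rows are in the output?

9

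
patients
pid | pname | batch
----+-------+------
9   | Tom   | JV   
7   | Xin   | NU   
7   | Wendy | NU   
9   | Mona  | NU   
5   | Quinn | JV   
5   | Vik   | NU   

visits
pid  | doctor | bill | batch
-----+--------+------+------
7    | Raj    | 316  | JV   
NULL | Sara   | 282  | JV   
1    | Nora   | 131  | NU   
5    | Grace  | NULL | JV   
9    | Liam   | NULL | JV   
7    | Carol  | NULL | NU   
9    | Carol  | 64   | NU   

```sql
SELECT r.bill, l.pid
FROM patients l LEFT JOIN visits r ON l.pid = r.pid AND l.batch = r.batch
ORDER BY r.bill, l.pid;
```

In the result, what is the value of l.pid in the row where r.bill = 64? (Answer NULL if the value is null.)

LEFT JOIN keeps every row from `patients`; unmatched rows get NULL for `visits`'s columns.
Matching on l.pid = r.pid AND l.batch = r.batch. A NULL in a compared column never satisfies the condition.
- l (pid=9, batch=JV) pairs with 1 row(s) of r.
- l (pid=7, batch=NU) pairs with 1 row(s) of r.
- l (pid=7, batch=NU) pairs with 1 row(s) of r.
- l (pid=9, batch=NU) pairs with 1 row(s) of r.
- l (pid=5, batch=JV) pairs with 1 row(s) of r.
- l (pid=5, batch=NU) has no partner → padded with NULL.

9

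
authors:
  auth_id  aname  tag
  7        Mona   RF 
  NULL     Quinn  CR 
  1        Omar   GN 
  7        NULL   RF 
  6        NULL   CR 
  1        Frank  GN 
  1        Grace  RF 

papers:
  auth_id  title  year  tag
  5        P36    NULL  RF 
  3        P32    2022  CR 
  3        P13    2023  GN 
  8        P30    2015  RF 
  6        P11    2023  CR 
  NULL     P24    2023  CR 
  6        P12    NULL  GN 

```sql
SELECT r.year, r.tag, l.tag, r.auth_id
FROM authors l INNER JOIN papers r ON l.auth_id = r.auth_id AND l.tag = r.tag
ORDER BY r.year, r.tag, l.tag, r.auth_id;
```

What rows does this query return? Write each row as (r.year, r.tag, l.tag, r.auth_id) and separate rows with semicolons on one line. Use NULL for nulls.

(2023, CR, CR, 6)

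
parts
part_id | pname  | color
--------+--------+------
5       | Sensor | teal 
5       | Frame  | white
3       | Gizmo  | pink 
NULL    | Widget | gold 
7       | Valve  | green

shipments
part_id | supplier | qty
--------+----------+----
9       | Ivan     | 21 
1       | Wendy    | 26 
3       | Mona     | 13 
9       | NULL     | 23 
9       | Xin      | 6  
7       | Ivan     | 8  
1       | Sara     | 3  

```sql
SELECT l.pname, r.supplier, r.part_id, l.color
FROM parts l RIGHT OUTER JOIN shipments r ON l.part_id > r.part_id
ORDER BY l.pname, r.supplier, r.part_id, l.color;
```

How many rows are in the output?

15

RIGHT JOIN keeps every row from `shipments`; unmatched rows get NULL for `parts`'s columns.
Matching on l.part_id > r.part_id. A NULL in a compared column never satisfies the condition.
- part_id=5: 3 matching r row(s), so 3 row(s) emitted.
- part_id=5: 3 matching r row(s), so 3 row(s) emitted.
- part_id=3: 2 matching r row(s), so 2 row(s) emitted.
- part_id=NULL: no matching r row.
- part_id=7: 3 matching r row(s), so 3 row(s) emitted.
- 4 r row(s) had no l match → kept, l columns NULL.
Total: 11 matched + 4 padded = 15 rows.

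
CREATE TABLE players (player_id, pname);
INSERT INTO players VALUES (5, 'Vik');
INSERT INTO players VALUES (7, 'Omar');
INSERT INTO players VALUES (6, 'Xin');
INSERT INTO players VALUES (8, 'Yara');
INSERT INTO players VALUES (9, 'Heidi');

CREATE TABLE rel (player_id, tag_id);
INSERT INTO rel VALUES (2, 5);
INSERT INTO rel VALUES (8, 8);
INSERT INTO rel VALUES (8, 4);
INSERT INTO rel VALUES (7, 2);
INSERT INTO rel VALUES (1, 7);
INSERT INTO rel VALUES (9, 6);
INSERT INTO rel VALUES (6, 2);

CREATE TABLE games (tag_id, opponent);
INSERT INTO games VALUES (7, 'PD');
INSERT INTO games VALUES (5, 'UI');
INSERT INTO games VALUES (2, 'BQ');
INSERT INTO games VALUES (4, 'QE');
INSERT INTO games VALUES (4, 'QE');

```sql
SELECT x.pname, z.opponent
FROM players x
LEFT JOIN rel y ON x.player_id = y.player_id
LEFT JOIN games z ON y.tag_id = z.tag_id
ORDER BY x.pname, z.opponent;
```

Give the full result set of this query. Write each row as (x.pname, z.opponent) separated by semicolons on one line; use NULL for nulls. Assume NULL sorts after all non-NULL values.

Step 1 — x LEFT JOIN y on player_id → 6 row(s).
Then LEFT JOIN `games z` on tag_id: each of those 6 rows is kept; rows whose y.tag_id has no match in z get NULL for z's columns.

(Heidi, NULL); (Omar, BQ); (Vik, NULL); (Xin, BQ); (Yara, QE); (Yara, QE); (Yara, NULL)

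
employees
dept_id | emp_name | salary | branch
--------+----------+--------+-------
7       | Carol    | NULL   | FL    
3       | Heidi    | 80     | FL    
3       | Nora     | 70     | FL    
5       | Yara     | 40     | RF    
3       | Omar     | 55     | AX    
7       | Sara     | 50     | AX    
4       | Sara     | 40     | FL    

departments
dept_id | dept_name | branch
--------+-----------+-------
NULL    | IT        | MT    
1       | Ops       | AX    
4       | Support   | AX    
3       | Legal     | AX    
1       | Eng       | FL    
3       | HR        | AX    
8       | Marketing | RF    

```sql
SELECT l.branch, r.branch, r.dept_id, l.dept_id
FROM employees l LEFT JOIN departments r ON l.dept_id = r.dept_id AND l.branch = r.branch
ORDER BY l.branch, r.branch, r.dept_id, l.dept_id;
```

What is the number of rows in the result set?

LEFT JOIN keeps every row from `employees`; unmatched rows get NULL for `departments`'s columns.
Matching on l.dept_id = r.dept_id AND l.branch = r.branch. A NULL in a compared column never satisfies the condition.
Matched pairs: 2; unmatched l rows kept: 6.
Total: 2 matched + 6 padded = 8 rows.

8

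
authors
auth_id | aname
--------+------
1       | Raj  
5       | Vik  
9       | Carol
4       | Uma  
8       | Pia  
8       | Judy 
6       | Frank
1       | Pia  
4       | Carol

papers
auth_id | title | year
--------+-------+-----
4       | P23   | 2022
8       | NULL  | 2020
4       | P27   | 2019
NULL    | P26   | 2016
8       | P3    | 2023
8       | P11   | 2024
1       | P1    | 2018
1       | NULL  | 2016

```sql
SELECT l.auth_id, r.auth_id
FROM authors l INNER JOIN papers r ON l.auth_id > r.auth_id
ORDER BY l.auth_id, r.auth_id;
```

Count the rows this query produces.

27

INNER JOIN keeps only pairs where the ON condition holds.
Matching on l.auth_id > r.auth_id. A NULL in a compared column never satisfies the condition.
- l[0] auth_id=1 → no match; dropped.
- l[1] auth_id=5 → 4 match(es) in r → 4 row(s).
- l[2] auth_id=9 → 7 match(es) in r → 7 row(s).
- l[3] auth_id=4 → 2 match(es) in r → 2 row(s).
- l[4] auth_id=8 → 4 match(es) in r → 4 row(s).
- l[5] auth_id=8 → 4 match(es) in r → 4 row(s).
- l[6] auth_id=6 → 4 match(es) in r → 4 row(s).
- l[7] auth_id=1 → no match; dropped.
- l[8] auth_id=4 → 2 match(es) in r → 2 row(s).
Total: 27 rows.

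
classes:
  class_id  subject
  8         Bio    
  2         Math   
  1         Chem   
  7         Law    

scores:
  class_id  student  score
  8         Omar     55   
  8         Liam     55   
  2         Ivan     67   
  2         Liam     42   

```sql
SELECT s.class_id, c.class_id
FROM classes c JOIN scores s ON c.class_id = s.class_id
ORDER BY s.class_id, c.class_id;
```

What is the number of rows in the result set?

INNER JOIN keeps only pairs where the ON condition holds.
Matching on c.class_id = s.class_id.
- class_id=8: 2 matching s row(s), so 2 row(s) emitted.
- class_id=2: 2 matching s row(s), so 2 row(s) emitted.
- class_id=1: no matching s row, dropped.
- class_id=7: no matching s row, dropped.
Total: 4 rows.

4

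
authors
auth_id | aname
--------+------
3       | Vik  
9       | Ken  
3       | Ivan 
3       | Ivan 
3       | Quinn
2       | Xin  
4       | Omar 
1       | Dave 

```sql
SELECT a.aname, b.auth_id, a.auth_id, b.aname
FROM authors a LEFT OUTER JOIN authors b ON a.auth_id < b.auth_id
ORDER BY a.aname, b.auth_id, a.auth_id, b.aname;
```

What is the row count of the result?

23

LEFT JOIN keeps every row from `authors a`; unmatched rows get NULL for `authors b`'s columns.
Matching on a.auth_id < b.auth_id.
- a[0] auth_id=3 → 2 match(es) in b → 2 row(s).
- a[1] auth_id=9 → no match; kept with NULLs on the b side.
- a[2] auth_id=3 → 2 match(es) in b → 2 row(s).
- a[3] auth_id=3 → 2 match(es) in b → 2 row(s).
- a[4] auth_id=3 → 2 match(es) in b → 2 row(s).
- a[5] auth_id=2 → 6 match(es) in b → 6 row(s).
- a[6] auth_id=4 → 1 match(es) in b → 1 row(s).
- a[7] auth_id=1 → 7 match(es) in b → 7 row(s).
Total: 22 matched + 1 padded = 23 rows.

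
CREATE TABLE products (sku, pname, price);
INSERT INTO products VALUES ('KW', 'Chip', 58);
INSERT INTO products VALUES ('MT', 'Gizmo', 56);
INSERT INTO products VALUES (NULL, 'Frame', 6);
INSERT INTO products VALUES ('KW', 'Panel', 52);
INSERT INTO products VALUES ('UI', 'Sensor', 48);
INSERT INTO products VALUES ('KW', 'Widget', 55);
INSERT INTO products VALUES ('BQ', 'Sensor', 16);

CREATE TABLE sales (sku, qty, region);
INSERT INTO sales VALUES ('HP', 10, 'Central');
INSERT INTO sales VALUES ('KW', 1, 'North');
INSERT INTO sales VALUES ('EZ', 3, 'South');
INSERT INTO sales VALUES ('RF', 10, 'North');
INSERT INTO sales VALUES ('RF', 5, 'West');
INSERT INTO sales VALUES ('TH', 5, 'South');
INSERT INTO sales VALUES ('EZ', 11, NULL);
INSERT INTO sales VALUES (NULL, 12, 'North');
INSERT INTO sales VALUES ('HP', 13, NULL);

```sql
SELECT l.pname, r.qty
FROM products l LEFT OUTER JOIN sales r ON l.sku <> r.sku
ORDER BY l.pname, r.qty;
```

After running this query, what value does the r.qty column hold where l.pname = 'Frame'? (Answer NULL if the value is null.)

NULL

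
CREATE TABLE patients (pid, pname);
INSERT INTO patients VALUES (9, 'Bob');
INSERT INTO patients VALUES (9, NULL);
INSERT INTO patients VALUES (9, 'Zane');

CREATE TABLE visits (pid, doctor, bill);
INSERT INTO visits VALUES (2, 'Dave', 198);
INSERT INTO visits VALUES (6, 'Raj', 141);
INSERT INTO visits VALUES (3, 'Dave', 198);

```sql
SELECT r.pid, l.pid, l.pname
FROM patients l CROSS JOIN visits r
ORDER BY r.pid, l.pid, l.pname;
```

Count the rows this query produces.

CROSS JOIN pairs every row of `patients` with every row of `visits`: 3 × 3 = 9 rows.

9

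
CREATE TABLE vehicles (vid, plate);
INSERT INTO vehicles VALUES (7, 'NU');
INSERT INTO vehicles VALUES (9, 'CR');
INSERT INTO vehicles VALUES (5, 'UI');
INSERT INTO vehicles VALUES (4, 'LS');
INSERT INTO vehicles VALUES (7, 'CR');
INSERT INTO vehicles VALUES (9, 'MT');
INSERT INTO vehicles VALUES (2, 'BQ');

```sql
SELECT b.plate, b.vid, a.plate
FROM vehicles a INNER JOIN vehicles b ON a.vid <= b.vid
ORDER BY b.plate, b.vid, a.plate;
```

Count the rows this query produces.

30

INNER JOIN keeps only pairs where the ON condition holds.
Matching on a.vid <= b.vid.
- a row (vid=7): matches 4 b row(s) → 4 output row(s).
- a row (vid=9): matches 2 b row(s) → 2 output row(s).
- a row (vid=5): matches 5 b row(s) → 5 output row(s).
- a row (vid=4): matches 6 b row(s) → 6 output row(s).
- a row (vid=7): matches 4 b row(s) → 4 output row(s).
- a row (vid=9): matches 2 b row(s) → 2 output row(s).
- a row (vid=2): matches 7 b row(s) → 7 output row(s).
Total: 30 rows.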